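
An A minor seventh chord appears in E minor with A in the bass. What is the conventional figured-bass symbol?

7

A is the root of A minor seventh, so the chord is in root position.
A seventh chord in root position is figured 7/5/3, conventionally abbreviated 7.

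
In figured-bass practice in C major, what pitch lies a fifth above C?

Counting 4 letter steps above C lands on G; in C major, that letter is G.

G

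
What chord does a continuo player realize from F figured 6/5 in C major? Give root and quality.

The figures 6/5 indicate a seventh chord in first inversion.
In first inversion the root lies a sixth above the bass: a sixth above F in C major is D.
The chord tones are F, A, C, D, giving D minor seventh.

D minor seventh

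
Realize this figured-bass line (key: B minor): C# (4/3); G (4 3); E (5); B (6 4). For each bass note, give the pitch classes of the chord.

C# (6/4/3): C#, E, F#, A.
G (6/4/3): G, B, C#, E.
E (5/3): E, G, B.
B (6/4): B, E, G.

C#, E, F#, A | G, B, C#, E | E, G, B | B, E, G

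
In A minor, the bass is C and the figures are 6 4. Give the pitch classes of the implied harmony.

C, F, A

A fourth above C in this key is F.
A sixth above C in this key is A.
Together with the bass C, this spells F major in second inversion.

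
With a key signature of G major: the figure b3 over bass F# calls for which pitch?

Ab

Counting 2 letter steps above F# lands on A; in G major, that letter is A.
The b3 figure lowers it a semitone, giving Ab.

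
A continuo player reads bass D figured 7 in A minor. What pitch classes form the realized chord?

D, F, A, C

The written figures 7 are shorthand for 7/5/3: the 5/3 are implied.
A third above D in this key is F.
A fifth above D in this key is A.
A seventh above D in this key is C.
Together with the bass D, this spells D minor seventh in root position.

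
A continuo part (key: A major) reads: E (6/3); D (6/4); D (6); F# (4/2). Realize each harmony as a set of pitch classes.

E (6/3): E, G#, C#.
D (6/4): D, G#, B.
D (6/3): D, F#, B.
F# (6/4/2): F#, G#, B, D.

E, G#, C# | D, G#, B | D, F#, B | F#, G#, B, D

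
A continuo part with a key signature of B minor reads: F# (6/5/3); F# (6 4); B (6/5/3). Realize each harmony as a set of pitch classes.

F#, A, C#, D | F#, B, D | B, D, F#, G

F# (6/5/3): F#, A, C#, D.
F# (6/4): F#, B, D.
B (6/5/3): B, D, F#, G.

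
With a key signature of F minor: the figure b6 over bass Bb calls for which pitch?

Counting 5 letter steps above Bb lands on G; in F minor, that letter is G.
The b6 figure lowers it a semitone, giving Gb.

Gb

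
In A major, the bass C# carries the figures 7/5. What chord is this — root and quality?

C# minor seventh

The figures 7/5 indicate a seventh chord in root position.
In root position the bass is the root, so the root is C#.
The chord tones are C#, E, G#, B, giving C# minor seventh.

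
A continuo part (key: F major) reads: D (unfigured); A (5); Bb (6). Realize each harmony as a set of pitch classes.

D, F, A | A, C, E | Bb, D, G

D (5/3): D, F, A.
A (5/3): A, C, E.
Bb (6/3): Bb, D, G.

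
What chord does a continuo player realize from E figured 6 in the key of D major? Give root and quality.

C# diminished

The figures 6 indicate a triad in first inversion.
In first inversion the root lies a sixth above the bass: a sixth above E in D major is C#.
The chord tones are E, G, C#, giving C# diminished.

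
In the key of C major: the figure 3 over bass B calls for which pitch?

D

Counting 2 letter steps above B lands on D; in C major, that letter is D.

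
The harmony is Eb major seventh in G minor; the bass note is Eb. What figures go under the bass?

Eb is the root of Eb major seventh, so the chord is in root position.
A seventh chord in root position is figured 7/5/3, conventionally abbreviated 7.

7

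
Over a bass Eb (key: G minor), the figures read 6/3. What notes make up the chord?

Eb, G, C

A third above Eb in this key is G.
A sixth above Eb in this key is C.
Together with the bass Eb, this spells C minor in first inversion.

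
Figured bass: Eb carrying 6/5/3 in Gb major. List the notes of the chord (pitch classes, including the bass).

Eb, Gb, Bb, Cb

A third above Eb in this key is Gb.
A fifth above Eb in this key is Bb.
A sixth above Eb in this key is Cb.
Together with the bass Eb, this spells Cb major seventh in first inversion.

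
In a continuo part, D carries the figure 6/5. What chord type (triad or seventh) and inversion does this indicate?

6/5 is shorthand for 6/5/3.
Intervals of 6/5/3 above the bass form a seventh chord; the bass is the third, so this is first inversion.

seventh chord, first inversion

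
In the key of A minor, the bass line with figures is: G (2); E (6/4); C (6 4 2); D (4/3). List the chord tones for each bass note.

G (6/4/2): G, A, C, E.
E (6/4): E, A, C.
C (6/4/2): C, D, F, A.
D (6/4/3): D, F, G, B.

G, A, C, E | E, A, C | C, D, F, A | D, F, G, B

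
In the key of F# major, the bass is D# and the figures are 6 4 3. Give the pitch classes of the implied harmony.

A third above D# in this key is F#.
A fourth above D# in this key is G#.
A sixth above D# in this key is B.
Together with the bass D#, this spells G# minor seventh in second inversion.

D#, F#, G#, B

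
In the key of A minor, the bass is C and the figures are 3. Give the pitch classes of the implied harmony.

The written figures 3 are shorthand for 5/3: the 5 is implied.
A third above C in this key is E.
A fifth above C in this key is G.
Together with the bass C, this spells C major in root position.

C, E, G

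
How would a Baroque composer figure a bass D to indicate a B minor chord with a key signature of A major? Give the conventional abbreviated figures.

6

D is the third of B minor, so the chord is in first inversion.
A triad in first inversion is figured 6/3, conventionally abbreviated 6.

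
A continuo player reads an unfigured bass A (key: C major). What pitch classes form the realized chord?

A, C, E

An unfigured bass implies 5/3.
A third above A in this key is C.
A fifth above A in this key is E.
Together with the bass A, this spells A minor in root position.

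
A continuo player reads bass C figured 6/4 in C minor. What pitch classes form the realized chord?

A fourth above C in this key is F.
A sixth above C in this key is Ab.
Together with the bass C, this spells F minor in second inversion.

C, F, Ab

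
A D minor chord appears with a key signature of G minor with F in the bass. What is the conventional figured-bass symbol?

6

F is the third of D minor, so the chord is in first inversion.
A triad in first inversion is figured 6/3, conventionally abbreviated 6.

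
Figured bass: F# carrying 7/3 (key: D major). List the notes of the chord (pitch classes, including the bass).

The written figures 7/3 are shorthand for 7/5/3: the 5 is implied.
A third above F# in this key is A.
A fifth above F# in this key is C#.
A seventh above F# in this key is E.
Together with the bass F#, this spells F# minor seventh in root position.

F#, A, C#, E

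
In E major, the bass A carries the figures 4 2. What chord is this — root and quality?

The figures 4 2 indicate a seventh chord in third inversion.
In third inversion the root lies a second above the bass: a second above A in E major is B.
The chord tones are A, B, D#, F#, giving B dominant seventh.

B dominant seventh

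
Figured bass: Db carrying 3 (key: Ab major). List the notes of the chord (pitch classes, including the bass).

The written figures 3 are shorthand for 5/3: the 5 is implied.
A third above Db in this key is F.
A fifth above Db in this key is Ab.
Together with the bass Db, this spells Db major in root position.

Db, F, Ab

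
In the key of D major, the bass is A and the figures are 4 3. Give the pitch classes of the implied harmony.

The written figures 4 3 are shorthand for 6/4/3: the 6 is implied.
A third above A in this key is C#.
A fourth above A in this key is D.
A sixth above A in this key is F#.
Together with the bass A, this spells D major seventh in second inversion.

A, C#, D, F#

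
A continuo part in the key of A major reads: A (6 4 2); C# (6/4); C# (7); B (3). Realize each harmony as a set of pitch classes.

A (6/4/2): A, B, D, F#.
C# (6/4): C#, F#, A.
C# (7/5/3): C#, E, G#, B.
B (5/3): B, D, F#.

A, B, D, F# | C#, F#, A | C#, E, G#, B | B, D, F#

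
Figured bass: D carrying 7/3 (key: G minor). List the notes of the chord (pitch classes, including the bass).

The written figures 7/3 are shorthand for 7/5/3: the 5 is implied.
A third above D in this key is F.
A fifth above D in this key is A.
A seventh above D in this key is C.
Together with the bass D, this spells D minor seventh in root position.

D, F, A, C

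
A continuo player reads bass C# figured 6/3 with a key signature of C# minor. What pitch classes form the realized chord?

A third above C# in this key is E.
A sixth above C# in this key is A.
Together with the bass C#, this spells A major in first inversion.

C#, E, A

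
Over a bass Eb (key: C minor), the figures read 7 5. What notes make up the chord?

The written figures 7 5 are shorthand for 7/5/3: the 3 is implied.
A third above Eb in this key is G.
A fifth above Eb in this key is Bb.
A seventh above Eb in this key is D.
Together with the bass Eb, this spells Eb major seventh in root position.

Eb, G, Bb, D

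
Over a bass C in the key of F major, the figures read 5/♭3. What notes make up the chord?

A third above C in this key is E, lowered to Eb by the flat.
A fifth above C in this key is G.
Together with the bass C, this spells C minor in root position.

C, Eb, G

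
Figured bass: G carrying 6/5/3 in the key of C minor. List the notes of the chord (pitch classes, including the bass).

A third above G in this key is Bb.
A fifth above G in this key is D.
A sixth above G in this key is Eb.
Together with the bass G, this spells Eb major seventh in first inversion.

G, Bb, D, Eb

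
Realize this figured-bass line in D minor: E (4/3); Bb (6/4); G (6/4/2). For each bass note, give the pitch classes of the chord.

E, G, A, C | Bb, E, G | G, A, C, E

E (6/4/3): E, G, A, C.
Bb (6/4): Bb, E, G.
G (6/4/2): G, A, C, E.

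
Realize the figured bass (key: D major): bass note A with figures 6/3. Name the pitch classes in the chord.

A, C#, F#

A third above A in this key is C#.
A sixth above A in this key is F#.
Together with the bass A, this spells F# minor in first inversion.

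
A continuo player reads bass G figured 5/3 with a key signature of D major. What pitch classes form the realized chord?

A third above G in this key is B.
A fifth above G in this key is D.
Together with the bass G, this spells G major in root position.

G, B, D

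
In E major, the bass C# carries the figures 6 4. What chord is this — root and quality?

F# minor

The figures 6 4 indicate a triad in second inversion.
In second inversion the root lies a fourth above the bass: a fourth above C# in E major is F#.
The chord tones are C#, F#, A, giving F# minor.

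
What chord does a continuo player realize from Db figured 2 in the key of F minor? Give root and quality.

The figures 2 indicate a seventh chord in third inversion.
In third inversion the root lies a second above the bass: a second above Db in F minor is Eb.
The chord tones are Db, Eb, G, Bb, giving Eb dominant seventh.

Eb dominant seventh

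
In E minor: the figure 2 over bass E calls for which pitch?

F#

Counting 1 letter step above E lands on F; in E minor, that letter is F#.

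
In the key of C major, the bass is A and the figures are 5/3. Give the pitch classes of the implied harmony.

A, C, E

A third above A in this key is C.
A fifth above A in this key is E.
Together with the bass A, this spells A minor in root position.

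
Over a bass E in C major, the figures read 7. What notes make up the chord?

E, G, B, D

The written figures 7 are shorthand for 7/5/3: the 5/3 are implied.
A third above E in this key is G.
A fifth above E in this key is B.
A seventh above E in this key is D.
Together with the bass E, this spells E minor seventh in root position.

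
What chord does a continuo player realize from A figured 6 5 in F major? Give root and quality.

The figures 6 5 indicate a seventh chord in first inversion.
In first inversion the root lies a sixth above the bass: a sixth above A in F major is F.
The chord tones are A, C, E, F, giving F major seventh.

F major seventh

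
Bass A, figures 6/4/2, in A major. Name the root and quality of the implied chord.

The figures 6/4/2 indicate a seventh chord in third inversion.
In third inversion the root lies a second above the bass: a second above A in A major is B.
The chord tones are A, B, D, F#, giving B minor seventh.

B minor seventh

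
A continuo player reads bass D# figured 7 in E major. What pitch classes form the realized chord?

The written figures 7 are shorthand for 7/5/3: the 5/3 are implied.
A third above D# in this key is F#.
A fifth above D# in this key is A.
A seventh above D# in this key is C#.
Together with the bass D#, this spells D# half-diminished seventh in root position.

D#, F#, A, C#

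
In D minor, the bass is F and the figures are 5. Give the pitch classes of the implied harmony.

F, A, C

The written figures 5 are shorthand for 5/3: the 3 is implied.
A third above F in this key is A.
A fifth above F in this key is C.
Together with the bass F, this spells F major in root position.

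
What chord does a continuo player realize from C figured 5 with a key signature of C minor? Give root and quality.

C minor

The figures 5 indicate a triad in root position.
In root position the bass is the root, so the root is C.
The chord tones are C, Eb, G, giving C minor.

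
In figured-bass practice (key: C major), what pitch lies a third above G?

Counting 2 letter steps above G lands on B; in C major, that letter is B.

B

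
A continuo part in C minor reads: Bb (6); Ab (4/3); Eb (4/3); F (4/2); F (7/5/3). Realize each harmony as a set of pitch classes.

Bb, D, G | Ab, C, D, F | Eb, G, Ab, C | F, G, Bb, D | F, Ab, C, Eb

Bb (6/3): Bb, D, G.
Ab (6/4/3): Ab, C, D, F.
Eb (6/4/3): Eb, G, Ab, C.
F (6/4/2): F, G, Bb, D.
F (7/5/3): F, Ab, C, Eb.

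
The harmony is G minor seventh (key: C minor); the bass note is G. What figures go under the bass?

G is the root of G minor seventh, so the chord is in root position.
A seventh chord in root position is figured 7/5/3, conventionally abbreviated 7.

7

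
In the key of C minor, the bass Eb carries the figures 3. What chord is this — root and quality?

Eb major

The figures 3 indicate a triad in root position.
In root position the bass is the root, so the root is Eb.
The chord tones are Eb, G, Bb, giving Eb major.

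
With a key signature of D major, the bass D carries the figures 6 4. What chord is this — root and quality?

G major

The figures 6 4 indicate a triad in second inversion.
In second inversion the root lies a fourth above the bass: a fourth above D in D major is G.
The chord tones are D, G, B, giving G major.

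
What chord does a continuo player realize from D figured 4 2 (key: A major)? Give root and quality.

E dominant seventh

The figures 4 2 indicate a seventh chord in third inversion.
In third inversion the root lies a second above the bass: a second above D in A major is E.
The chord tones are D, E, G#, B, giving E dominant seventh.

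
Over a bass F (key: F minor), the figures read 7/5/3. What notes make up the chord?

F, Ab, C, Eb

A third above F in this key is Ab.
A fifth above F in this key is C.
A seventh above F in this key is Eb.
Together with the bass F, this spells F minor seventh in root position.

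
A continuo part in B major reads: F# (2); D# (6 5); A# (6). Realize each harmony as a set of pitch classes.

F#, G#, B, D# | D#, F#, A#, B | A#, C#, F#

F# (6/4/2): F#, G#, B, D#.
D# (6/5/3): D#, F#, A#, B.
A# (6/3): A#, C#, F#.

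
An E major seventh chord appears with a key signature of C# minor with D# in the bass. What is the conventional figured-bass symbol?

D# is the seventh of E major seventh, so the chord is in third inversion.
A seventh chord in third inversion is figured 6/4/2, conventionally abbreviated 4/2.

4/2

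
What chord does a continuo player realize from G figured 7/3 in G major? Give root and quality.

The figures 7/3 indicate a seventh chord in root position.
In root position the bass is the root, so the root is G.
The chord tones are G, B, D, F#, giving G major seventh.

G major seventh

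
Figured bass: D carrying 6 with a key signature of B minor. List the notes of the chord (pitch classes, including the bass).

The written figures 6 are shorthand for 6/3: the 3 is implied.
A third above D in this key is F#.
A sixth above D in this key is B.
Together with the bass D, this spells B minor in first inversion.

D, F#, B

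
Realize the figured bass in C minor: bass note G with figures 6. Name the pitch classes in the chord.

G, Bb, Eb

The written figures 6 are shorthand for 6/3: the 3 is implied.
A third above G in this key is Bb.
A sixth above G in this key is Eb.
Together with the bass G, this spells Eb major in first inversion.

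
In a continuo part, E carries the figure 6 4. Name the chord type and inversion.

Intervals of 6/4 above the bass form a triad; the bass is the fifth, so this is second inversion.

triad, second inversion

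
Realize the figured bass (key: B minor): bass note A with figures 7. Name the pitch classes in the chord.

The written figures 7 are shorthand for 7/5/3: the 5/3 are implied.
A third above A in this key is C#.
A fifth above A in this key is E.
A seventh above A in this key is G.
Together with the bass A, this spells A dominant seventh in root position.

A, C#, E, G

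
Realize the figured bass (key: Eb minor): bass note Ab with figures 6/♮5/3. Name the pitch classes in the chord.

Ab, Cb, E, F

A third above Ab in this key is Cb.
A fifth above Ab in this key is Eb, made natural (E) by the ♮ figure.
A sixth above Ab in this key is F.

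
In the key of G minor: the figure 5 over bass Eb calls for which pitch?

Bb

Counting 4 letter steps above Eb lands on B; in G minor, that letter is Bb.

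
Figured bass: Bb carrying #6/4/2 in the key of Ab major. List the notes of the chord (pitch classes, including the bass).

A second above Bb in this key is C.
A fourth above Bb in this key is Eb.
A sixth above Bb in this key is G, raised to G# by the sharp.

Bb, C, Eb, G#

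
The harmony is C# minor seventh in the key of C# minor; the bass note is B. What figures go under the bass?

4/2

B is the seventh of C# minor seventh, so the chord is in third inversion.
A seventh chord in third inversion is figured 6/4/2, conventionally abbreviated 4/2.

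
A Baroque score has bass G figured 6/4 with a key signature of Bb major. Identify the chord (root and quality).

C minor

The figures 6/4 indicate a triad in second inversion.
In second inversion the root lies a fourth above the bass: a fourth above G in Bb major is C.
The chord tones are G, C, Eb, giving C minor.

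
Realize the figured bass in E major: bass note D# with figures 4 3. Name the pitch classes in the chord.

D#, F#, G#, B

The written figures 4 3 are shorthand for 6/4/3: the 6 is implied.
A third above D# in this key is F#.
A fourth above D# in this key is G#.
A sixth above D# in this key is B.
Together with the bass D#, this spells G# minor seventh in second inversion.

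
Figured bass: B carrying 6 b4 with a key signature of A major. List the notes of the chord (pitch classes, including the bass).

A fourth above B in this key is E, lowered to Eb by the flat.
A sixth above B in this key is G#.

B, Eb, G#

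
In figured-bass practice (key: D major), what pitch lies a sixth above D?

B

Counting 5 letter steps above D lands on B; in D major, that letter is B.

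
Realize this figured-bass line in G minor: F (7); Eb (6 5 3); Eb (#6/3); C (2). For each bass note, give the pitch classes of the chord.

F (7/5/3): F, A, C, Eb.
Eb (6/5/3): Eb, G, Bb, C.
Eb (#6/3): Eb, G, C#.
C (6/4/2): C, D, F, A.

F, A, C, Eb | Eb, G, Bb, C | Eb, G, C# | C, D, F, A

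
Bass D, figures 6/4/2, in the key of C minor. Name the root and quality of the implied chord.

The figures 6/4/2 indicate a seventh chord in third inversion.
In third inversion the root lies a second above the bass: a second above D in C minor is Eb.
The chord tones are D, Eb, G, Bb, giving Eb major seventh.

Eb major seventh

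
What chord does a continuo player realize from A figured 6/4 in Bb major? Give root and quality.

D minor

The figures 6/4 indicate a triad in second inversion.
In second inversion the root lies a fourth above the bass: a fourth above A in Bb major is D.
The chord tones are A, D, F, giving D minor.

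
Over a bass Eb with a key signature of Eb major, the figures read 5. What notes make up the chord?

The written figures 5 are shorthand for 5/3: the 3 is implied.
A third above Eb in this key is G.
A fifth above Eb in this key is Bb.
Together with the bass Eb, this spells Eb major in root position.

Eb, G, Bb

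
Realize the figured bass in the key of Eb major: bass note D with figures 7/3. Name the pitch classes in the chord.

D, F, Ab, C

The written figures 7/3 are shorthand for 7/5/3: the 5 is implied.
A third above D in this key is F.
A fifth above D in this key is Ab.
A seventh above D in this key is C.
Together with the bass D, this spells D half-diminished seventh in root position.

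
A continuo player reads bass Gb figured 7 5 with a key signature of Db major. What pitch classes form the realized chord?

Gb, Bb, Db, F

The written figures 7 5 are shorthand for 7/5/3: the 3 is implied.
A third above Gb in this key is Bb.
A fifth above Gb in this key is Db.
A seventh above Gb in this key is F.
Together with the bass Gb, this spells Gb major seventh in root position.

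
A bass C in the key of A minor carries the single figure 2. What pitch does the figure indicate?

Counting 1 letter step above C lands on D; in A minor, that letter is D.

D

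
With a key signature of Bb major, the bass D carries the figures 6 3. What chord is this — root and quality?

The figures 6 3 indicate a triad in first inversion.
In first inversion the root lies a sixth above the bass: a sixth above D in Bb major is Bb.
The chord tones are D, F, Bb, giving Bb major.

Bb major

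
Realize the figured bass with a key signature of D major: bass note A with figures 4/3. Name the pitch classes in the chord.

The written figures 4/3 are shorthand for 6/4/3: the 6 is implied.
A third above A in this key is C#.
A fourth above A in this key is D.
A sixth above A in this key is F#.
Together with the bass A, this spells D major seventh in second inversion.

A, C#, D, F#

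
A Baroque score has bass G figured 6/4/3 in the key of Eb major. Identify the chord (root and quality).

The figures 6/4/3 indicate a seventh chord in second inversion.
In second inversion the root lies a fourth above the bass: a fourth above G in Eb major is C.
The chord tones are G, Bb, C, Eb, giving C minor seventh.

C minor seventh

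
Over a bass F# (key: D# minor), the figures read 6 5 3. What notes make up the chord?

A third above F# in this key is A#.
A fifth above F# in this key is C#.
A sixth above F# in this key is D#.
Together with the bass F#, this spells D# minor seventh in first inversion.

F#, A#, C#, D#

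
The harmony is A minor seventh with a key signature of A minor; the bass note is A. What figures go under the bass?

A is the root of A minor seventh, so the chord is in root position.
A seventh chord in root position is figured 7/5/3, conventionally abbreviated 7.

7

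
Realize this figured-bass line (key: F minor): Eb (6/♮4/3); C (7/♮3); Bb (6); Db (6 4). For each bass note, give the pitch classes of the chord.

Eb, G, A, C | C, E, G, Bb | Bb, Db, G | Db, G, Bb

Eb (6/♮4/3): Eb, G, A, C.
C (7/5/♮3): C, E, G, Bb.
Bb (6/3): Bb, Db, G.
Db (6/4): Db, G, Bb.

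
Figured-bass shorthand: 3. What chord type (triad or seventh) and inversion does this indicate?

3 is shorthand for 5/3.
Intervals of 5/3 above the bass form a triad; the bass is the root, so this is root position.

triad, root position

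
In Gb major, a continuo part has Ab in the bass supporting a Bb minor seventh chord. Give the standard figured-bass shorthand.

Ab is the seventh of Bb minor seventh, so the chord is in third inversion.
A seventh chord in third inversion is figured 6/4/2, conventionally abbreviated 4/2.

4/2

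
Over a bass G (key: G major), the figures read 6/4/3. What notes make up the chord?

A third above G in this key is B.
A fourth above G in this key is C.
A sixth above G in this key is E.
Together with the bass G, this spells C major seventh in second inversion.

G, B, C, E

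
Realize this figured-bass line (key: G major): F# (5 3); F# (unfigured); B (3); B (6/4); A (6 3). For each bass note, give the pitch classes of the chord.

F#, A, C | F#, A, C | B, D, F# | B, E, G | A, C, F#

F# (5/3): F#, A, C.
F# (5/3): F#, A, C.
B (5/3): B, D, F#.
B (6/4): B, E, G.
A (6/3): A, C, F#.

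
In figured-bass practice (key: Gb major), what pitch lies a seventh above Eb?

Counting 6 letter steps above Eb lands on D; in Gb major, that letter is Db.

Db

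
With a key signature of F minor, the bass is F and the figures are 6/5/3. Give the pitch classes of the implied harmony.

A third above F in this key is Ab.
A fifth above F in this key is C.
A sixth above F in this key is Db.
Together with the bass F, this spells Db major seventh in first inversion.

F, Ab, C, Db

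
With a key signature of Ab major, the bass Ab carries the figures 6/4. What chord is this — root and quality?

Db major

The figures 6/4 indicate a triad in second inversion.
In second inversion the root lies a fourth above the bass: a fourth above Ab in Ab major is Db.
The chord tones are Ab, Db, F, giving Db major.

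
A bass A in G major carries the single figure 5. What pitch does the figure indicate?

Counting 4 letter steps above A lands on E; in G major, that letter is E.

E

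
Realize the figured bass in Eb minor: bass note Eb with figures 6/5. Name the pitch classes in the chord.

The written figures 6/5 are shorthand for 6/5/3: the 3 is implied.
A third above Eb in this key is Gb.
A fifth above Eb in this key is Bb.
A sixth above Eb in this key is Cb.
Together with the bass Eb, this spells Cb major seventh in first inversion.

Eb, Gb, Bb, Cb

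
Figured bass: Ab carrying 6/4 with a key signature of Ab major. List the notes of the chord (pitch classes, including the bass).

Ab, Db, F

A fourth above Ab in this key is Db.
A sixth above Ab in this key is F.
Together with the bass Ab, this spells Db major in second inversion.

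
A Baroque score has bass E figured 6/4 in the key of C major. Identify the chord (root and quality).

A minor

The figures 6/4 indicate a triad in second inversion.
In second inversion the root lies a fourth above the bass: a fourth above E in C major is A.
The chord tones are E, A, C, giving A minor.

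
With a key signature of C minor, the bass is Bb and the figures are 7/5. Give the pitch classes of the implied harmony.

Bb, D, F, Ab

The written figures 7/5 are shorthand for 7/5/3: the 3 is implied.
A third above Bb in this key is D.
A fifth above Bb in this key is F.
A seventh above Bb in this key is Ab.
Together with the bass Bb, this spells Bb dominant seventh in root position.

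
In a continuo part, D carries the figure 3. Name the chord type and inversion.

triad, root position

3 is shorthand for 5/3.
Intervals of 5/3 above the bass form a triad; the bass is the root, so this is root position.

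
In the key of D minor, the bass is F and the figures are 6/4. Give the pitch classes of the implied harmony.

A fourth above F in this key is Bb.
A sixth above F in this key is D.
Together with the bass F, this spells Bb major in second inversion.

F, Bb, D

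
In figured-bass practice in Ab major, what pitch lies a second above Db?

Eb

Counting 1 letter step above Db lands on E; in Ab major, that letter is Eb.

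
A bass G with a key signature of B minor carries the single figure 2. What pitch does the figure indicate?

A

Counting 1 letter step above G lands on A; in B minor, that letter is A.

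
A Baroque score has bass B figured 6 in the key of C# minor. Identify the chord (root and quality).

The figures 6 indicate a triad in first inversion.
In first inversion the root lies a sixth above the bass: a sixth above B in C# minor is G#.
The chord tones are B, D#, G#, giving G# minor.

G# minor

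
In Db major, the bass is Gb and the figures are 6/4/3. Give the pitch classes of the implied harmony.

Gb, Bb, C, Eb

A third above Gb in this key is Bb.
A fourth above Gb in this key is C.
A sixth above Gb in this key is Eb.
Together with the bass Gb, this spells C half-diminished seventh in second inversion.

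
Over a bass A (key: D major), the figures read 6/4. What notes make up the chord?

A fourth above A in this key is D.
A sixth above A in this key is F#.
Together with the bass A, this spells D major in second inversion.

A, D, F#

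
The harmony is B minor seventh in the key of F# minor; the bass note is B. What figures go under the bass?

B is the root of B minor seventh, so the chord is in root position.
A seventh chord in root position is figured 7/5/3, conventionally abbreviated 7.

7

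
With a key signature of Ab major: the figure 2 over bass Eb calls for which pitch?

F

Counting 1 letter step above Eb lands on F; in Ab major, that letter is F.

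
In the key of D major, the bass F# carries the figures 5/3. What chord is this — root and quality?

The figures 5/3 indicate a triad in root position.
In root position the bass is the root, so the root is F#.
The chord tones are F#, A, C#, giving F# minor.

F# minor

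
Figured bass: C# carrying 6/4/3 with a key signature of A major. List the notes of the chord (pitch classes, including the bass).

A third above C# in this key is E.
A fourth above C# in this key is F#.
A sixth above C# in this key is A.
Together with the bass C#, this spells F# minor seventh in second inversion.

C#, E, F#, A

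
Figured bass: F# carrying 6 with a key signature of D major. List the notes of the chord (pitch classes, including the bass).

The written figures 6 are shorthand for 6/3: the 3 is implied.
A third above F# in this key is A.
A sixth above F# in this key is D.
Together with the bass F#, this spells D major in first inversion.

F#, A, D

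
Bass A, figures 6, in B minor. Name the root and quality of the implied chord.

The figures 6 indicate a triad in first inversion.
In first inversion the root lies a sixth above the bass: a sixth above A in B minor is F#.
The chord tones are A, C#, F#, giving F# minor.

F# minor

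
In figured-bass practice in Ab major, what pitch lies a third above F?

Counting 2 letter steps above F lands on A; in Ab major, that letter is Ab.

Ab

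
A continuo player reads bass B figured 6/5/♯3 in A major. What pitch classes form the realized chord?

A third above B in this key is D, raised to D# by the sharp.
A fifth above B in this key is F#.
A sixth above B in this key is G#.
Together with the bass B, this spells G# minor seventh in first inversion.

B, D#, F#, G#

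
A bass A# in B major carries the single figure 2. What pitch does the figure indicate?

B

Counting 1 letter step above A# lands on B; in B major, that letter is B.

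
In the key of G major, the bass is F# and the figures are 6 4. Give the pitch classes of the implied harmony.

F#, B, D

A fourth above F# in this key is B.
A sixth above F# in this key is D.
Together with the bass F#, this spells B minor in second inversion.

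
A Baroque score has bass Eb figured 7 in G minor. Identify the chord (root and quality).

Eb major seventh

The figures 7 indicate a seventh chord in root position.
In root position the bass is the root, so the root is Eb.
The chord tones are Eb, G, Bb, D, giving Eb major seventh.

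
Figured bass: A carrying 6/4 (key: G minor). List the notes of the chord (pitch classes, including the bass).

A, D, F

A fourth above A in this key is D.
A sixth above A in this key is F.
Together with the bass A, this spells D minor in second inversion.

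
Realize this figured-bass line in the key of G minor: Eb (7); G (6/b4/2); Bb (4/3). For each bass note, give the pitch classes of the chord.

Eb (7/5/3): Eb, G, Bb, D.
G (6/b4/2): G, A, Cb, Eb.
Bb (6/4/3): Bb, D, Eb, G.

Eb, G, Bb, D | G, A, Cb, Eb | Bb, D, Eb, G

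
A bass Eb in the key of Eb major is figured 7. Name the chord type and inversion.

7 is shorthand for 7/5/3.
Intervals of 7/5/3 above the bass form a seventh chord; the bass is the root, so this is root position.

seventh chord, root position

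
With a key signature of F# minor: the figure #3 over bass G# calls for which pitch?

B#

Counting 2 letter steps above G# lands on B; in F# minor, that letter is B.
The #3 figure raises it a semitone, giving B#.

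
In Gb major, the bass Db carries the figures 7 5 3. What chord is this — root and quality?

Db dominant seventh

The figures 7 5 3 indicate a seventh chord in root position.
In root position the bass is the root, so the root is Db.
The chord tones are Db, F, Ab, Cb, giving Db dominant seventh.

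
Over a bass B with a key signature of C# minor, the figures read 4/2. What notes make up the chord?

The written figures 4/2 are shorthand for 6/4/2: the 6 is implied.
A second above B in this key is C#.
A fourth above B in this key is E.
A sixth above B in this key is G#.
Together with the bass B, this spells C# minor seventh in third inversion.

B, C#, E, G#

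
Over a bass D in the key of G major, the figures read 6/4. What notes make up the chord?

D, G, B

A fourth above D in this key is G.
A sixth above D in this key is B.
Together with the bass D, this spells G major in second inversion.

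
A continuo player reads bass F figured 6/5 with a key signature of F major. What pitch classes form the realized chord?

F, A, C, D

The written figures 6/5 are shorthand for 6/5/3: the 3 is implied.
A third above F in this key is A.
A fifth above F in this key is C.
A sixth above F in this key is D.
Together with the bass F, this spells D minor seventh in first inversion.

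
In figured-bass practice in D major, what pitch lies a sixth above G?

Counting 5 letter steps above G lands on E; in D major, that letter is E.

E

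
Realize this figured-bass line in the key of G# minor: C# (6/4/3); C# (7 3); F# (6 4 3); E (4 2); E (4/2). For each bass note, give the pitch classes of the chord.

C# (6/4/3): C#, E, F#, A#.
C# (7/5/3): C#, E, G#, B.
F# (6/4/3): F#, A#, B, D#.
E (6/4/2): E, F#, A#, C#.
E (6/4/2): E, F#, A#, C#.

C#, E, F#, A# | C#, E, G#, B | F#, A#, B, D# | E, F#, A#, C# | E, F#, A#, C#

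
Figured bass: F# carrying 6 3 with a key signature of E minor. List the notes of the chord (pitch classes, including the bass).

A third above F# in this key is A.
A sixth above F# in this key is D.
Together with the bass F#, this spells D major in first inversion.

F#, A, D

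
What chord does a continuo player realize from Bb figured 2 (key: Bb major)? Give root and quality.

C minor seventh

The figures 2 indicate a seventh chord in third inversion.
In third inversion the root lies a second above the bass: a second above Bb in Bb major is C.
The chord tones are Bb, C, Eb, G, giving C minor seventh.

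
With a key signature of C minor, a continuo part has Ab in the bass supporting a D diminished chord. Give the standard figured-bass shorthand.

Ab is the fifth of D diminished, so the chord is in second inversion.
A triad in second inversion is figured 6/4, conventionally abbreviated 6/4.

6/4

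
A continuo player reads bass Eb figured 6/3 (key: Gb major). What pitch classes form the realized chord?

A third above Eb in this key is Gb.
A sixth above Eb in this key is Cb.
Together with the bass Eb, this spells Cb major in first inversion.

Eb, Gb, Cb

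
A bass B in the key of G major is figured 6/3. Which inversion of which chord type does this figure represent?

Intervals of 6/3 above the bass form a triad; the bass is the third, so this is first inversion.

triad, first inversion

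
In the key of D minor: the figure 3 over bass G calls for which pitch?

Bb

Counting 2 letter steps above G lands on B; in D minor, that letter is Bb.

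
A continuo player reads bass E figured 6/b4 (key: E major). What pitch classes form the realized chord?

E, Ab, C#

A fourth above E in this key is A, lowered to Ab by the flat.
A sixth above E in this key is C#.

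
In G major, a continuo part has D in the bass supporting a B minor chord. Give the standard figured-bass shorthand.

D is the third of B minor, so the chord is in first inversion.
A triad in first inversion is figured 6/3, conventionally abbreviated 6.

6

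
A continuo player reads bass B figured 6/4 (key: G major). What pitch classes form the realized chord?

B, E, G

A fourth above B in this key is E.
A sixth above B in this key is G.
Together with the bass B, this spells E minor in second inversion.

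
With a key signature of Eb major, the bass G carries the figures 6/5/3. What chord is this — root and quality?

The figures 6/5/3 indicate a seventh chord in first inversion.
In first inversion the root lies a sixth above the bass: a sixth above G in Eb major is Eb.
The chord tones are G, Bb, D, Eb, giving Eb major seventh.

Eb major seventh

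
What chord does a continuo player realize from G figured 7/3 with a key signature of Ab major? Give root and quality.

G half-diminished seventh

The figures 7/3 indicate a seventh chord in root position.
In root position the bass is the root, so the root is G.
The chord tones are G, Bb, Db, F, giving G half-diminished seventh.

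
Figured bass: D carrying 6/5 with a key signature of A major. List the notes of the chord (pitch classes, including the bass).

The written figures 6/5 are shorthand for 6/5/3: the 3 is implied.
A third above D in this key is F#.
A fifth above D in this key is A.
A sixth above D in this key is B.
Together with the bass D, this spells B minor seventh in first inversion.

D, F#, A, B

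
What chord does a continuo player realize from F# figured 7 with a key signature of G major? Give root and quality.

F# half-diminished seventh

The figures 7 indicate a seventh chord in root position.
In root position the bass is the root, so the root is F#.
The chord tones are F#, A, C, E, giving F# half-diminished seventh.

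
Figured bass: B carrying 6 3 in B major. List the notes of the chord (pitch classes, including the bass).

A third above B in this key is D#.
A sixth above B in this key is G#.
Together with the bass B, this spells G# minor in first inversion.

B, D#, G#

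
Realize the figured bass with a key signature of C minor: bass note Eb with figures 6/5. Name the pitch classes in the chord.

The written figures 6/5 are shorthand for 6/5/3: the 3 is implied.
A third above Eb in this key is G.
A fifth above Eb in this key is Bb.
A sixth above Eb in this key is C.
Together with the bass Eb, this spells C minor seventh in first inversion.

Eb, G, Bb, C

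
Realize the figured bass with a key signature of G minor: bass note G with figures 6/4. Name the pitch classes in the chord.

A fourth above G in this key is C.
A sixth above G in this key is Eb.
Together with the bass G, this spells C minor in second inversion.

G, C, Eb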